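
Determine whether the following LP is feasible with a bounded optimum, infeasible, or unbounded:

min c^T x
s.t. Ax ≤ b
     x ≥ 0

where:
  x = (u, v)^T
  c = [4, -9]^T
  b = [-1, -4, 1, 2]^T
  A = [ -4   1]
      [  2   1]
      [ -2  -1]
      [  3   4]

Infeasible (no feasible solution exists)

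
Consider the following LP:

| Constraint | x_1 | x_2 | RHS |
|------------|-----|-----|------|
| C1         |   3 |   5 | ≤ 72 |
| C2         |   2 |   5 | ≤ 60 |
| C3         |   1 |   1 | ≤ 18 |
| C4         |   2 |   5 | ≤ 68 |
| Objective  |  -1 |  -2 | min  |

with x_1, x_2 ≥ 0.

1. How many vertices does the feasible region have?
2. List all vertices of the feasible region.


1. 4
2. (0, 0), (18, 0), (10, 8), (0, 12)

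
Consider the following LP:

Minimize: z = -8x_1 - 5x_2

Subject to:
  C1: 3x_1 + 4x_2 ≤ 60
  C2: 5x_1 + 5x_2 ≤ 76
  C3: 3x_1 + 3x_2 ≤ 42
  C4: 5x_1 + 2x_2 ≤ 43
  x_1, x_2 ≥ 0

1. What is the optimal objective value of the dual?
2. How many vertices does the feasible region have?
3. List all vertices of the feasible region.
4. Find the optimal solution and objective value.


1. -85
2. 4
3. (0, 0), (8.6, 0), (5, 9), (0, 14)
4. x_1 = 5, x_2 = 9, z = -85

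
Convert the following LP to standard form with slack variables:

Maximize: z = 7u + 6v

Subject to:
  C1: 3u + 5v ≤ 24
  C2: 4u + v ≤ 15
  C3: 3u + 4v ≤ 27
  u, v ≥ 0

max z = 7u + 6v

s.t.
  3u + 5v + s1 = 24
  4u + v + s2 = 15
  3u + 4v + s3 = 27
  u, v, s1, s2, s3 ≥ 0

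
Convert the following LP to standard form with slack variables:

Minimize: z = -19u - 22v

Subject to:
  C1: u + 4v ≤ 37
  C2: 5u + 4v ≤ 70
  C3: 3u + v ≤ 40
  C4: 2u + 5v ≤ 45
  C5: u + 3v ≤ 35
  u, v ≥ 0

min z = -19u - 22v

s.t.
  u + 4v + s1 = 37
  5u + 4v + s2 = 70
  3u + v + s3 = 40
  2u + 5v + s4 = 45
  u + 3v + s5 = 35
  u, v, s1, s2, s3, s4, s5 ≥ 0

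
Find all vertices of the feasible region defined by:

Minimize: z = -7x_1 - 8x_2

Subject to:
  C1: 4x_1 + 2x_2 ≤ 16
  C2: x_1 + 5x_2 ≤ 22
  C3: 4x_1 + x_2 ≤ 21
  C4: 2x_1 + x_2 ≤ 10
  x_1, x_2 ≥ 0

(0, 0), (4, 0), (2, 4), (0, 4.4)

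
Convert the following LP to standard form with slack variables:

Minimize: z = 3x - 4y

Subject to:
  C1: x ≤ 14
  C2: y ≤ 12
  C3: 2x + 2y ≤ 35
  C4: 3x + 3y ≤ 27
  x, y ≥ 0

min z = 3x - 4y

s.t.
  x + s1 = 14
  y + s2 = 12
  2x + 2y + s3 = 35
  3x + 3y + s4 = 27
  x, y, s1, s2, s3, s4 ≥ 0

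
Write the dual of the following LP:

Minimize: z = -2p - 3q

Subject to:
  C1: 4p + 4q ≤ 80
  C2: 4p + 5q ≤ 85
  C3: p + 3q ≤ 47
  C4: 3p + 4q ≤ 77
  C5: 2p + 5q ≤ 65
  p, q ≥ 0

Primal min cᵀx s.t. Ax ≤ b, x ≥ 0  →  Dual max −bᵀy s.t. Aᵀy ≥ −c, y ≥ 0.

Maximize: z = -80y1 - 85y2 - 47y3 - 77y4 - 65y5

Subject to:
  4y1 + 4y2 + y3 + 3y4 + 2y5 ≥ 2
  4y1 + 5y2 + 3y3 + 4y4 + 5y5 ≥ 3
  y1, y2, y3, y4, y5 ≥ 0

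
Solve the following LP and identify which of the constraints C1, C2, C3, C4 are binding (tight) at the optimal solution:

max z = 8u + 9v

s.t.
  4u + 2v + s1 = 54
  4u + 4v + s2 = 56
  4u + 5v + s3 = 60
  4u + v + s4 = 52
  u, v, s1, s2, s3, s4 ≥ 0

At u = 10, v = 4, compute slack b - a·x for each constraint:
  C1: 54 − 48 = 6  (slack)
  C2: 56 − 56 = 0  (binding)
  C3: 60 − 60 = 0  (binding)
  C4: 52 − 44 = 8  (slack)

Optimal: u = 10, v = 4
Binding: C2, C3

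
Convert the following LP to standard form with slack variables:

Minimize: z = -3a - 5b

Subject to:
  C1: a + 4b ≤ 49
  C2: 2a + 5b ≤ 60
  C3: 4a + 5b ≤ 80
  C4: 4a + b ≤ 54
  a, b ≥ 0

min z = -3a - 5b

s.t.
  a + 4b + s1 = 49
  2a + 5b + s2 = 60
  4a + 5b + s3 = 80
  4a + b + s4 = 54
  a, b, s1, s2, s3, s4 ≥ 0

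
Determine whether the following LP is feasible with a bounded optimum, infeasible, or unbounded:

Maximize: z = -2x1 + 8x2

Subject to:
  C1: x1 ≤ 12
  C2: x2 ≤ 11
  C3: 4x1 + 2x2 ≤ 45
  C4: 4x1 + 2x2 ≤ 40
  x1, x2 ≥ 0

Feasible with a bounded optimal solution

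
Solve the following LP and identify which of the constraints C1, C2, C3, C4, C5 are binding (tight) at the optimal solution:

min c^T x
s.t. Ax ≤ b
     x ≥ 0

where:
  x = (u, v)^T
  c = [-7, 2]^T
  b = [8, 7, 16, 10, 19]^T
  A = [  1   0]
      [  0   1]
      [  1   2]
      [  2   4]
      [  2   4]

At u = 5, v = 0, compute slack b - a·x for each constraint:
  C1: 8 − 5 = 3  (slack)
  C2: 7 − 0 = 7  (slack)
  C3: 16 − 5 = 11  (slack)
  C4: 10 − 10 = 0  (binding)
  C5: 19 − 10 = 9  (slack)

Optimal: u = 5, v = 0
Binding: C4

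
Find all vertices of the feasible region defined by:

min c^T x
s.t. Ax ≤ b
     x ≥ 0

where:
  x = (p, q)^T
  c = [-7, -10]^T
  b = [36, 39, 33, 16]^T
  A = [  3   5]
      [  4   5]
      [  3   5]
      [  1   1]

(0, 0), (9.75, 0), (6, 3), (0, 6.6)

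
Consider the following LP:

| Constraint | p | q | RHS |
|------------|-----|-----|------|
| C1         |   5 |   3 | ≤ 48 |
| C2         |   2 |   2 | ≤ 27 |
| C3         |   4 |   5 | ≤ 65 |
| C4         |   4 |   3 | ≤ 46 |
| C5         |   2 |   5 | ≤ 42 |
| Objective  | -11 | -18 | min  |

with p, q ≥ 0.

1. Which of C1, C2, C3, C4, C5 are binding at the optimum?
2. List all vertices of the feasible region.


1. C1, C5
2. (0, 0), (9.6, 0), (6, 6), (0, 8.4)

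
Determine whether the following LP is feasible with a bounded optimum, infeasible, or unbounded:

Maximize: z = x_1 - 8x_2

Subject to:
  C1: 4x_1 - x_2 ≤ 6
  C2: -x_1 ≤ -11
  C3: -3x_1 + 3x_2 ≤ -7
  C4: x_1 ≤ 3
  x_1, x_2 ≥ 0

Infeasible (no feasible solution exists)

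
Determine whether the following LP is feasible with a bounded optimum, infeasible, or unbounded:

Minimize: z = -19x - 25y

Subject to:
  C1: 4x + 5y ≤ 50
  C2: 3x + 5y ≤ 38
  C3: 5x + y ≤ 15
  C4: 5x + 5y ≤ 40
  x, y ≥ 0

Feasible with a bounded optimal solution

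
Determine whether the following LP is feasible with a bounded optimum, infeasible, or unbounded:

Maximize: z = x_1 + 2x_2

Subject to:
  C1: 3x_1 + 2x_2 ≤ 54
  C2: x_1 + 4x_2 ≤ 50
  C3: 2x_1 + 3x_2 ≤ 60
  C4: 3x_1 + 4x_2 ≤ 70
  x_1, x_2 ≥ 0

Feasible with a bounded optimal solution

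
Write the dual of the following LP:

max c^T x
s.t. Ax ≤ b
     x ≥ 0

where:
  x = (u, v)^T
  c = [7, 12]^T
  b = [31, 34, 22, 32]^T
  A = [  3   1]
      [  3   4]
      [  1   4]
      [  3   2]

Primal max cᵀx s.t. Ax ≤ b, x ≥ 0  →  Dual min bᵀy s.t. Aᵀy ≥ c, y ≥ 0.

Minimize: z = 31y1 + 34y2 + 22y3 + 32y4

Subject to:
  3y1 + 3y2 + y3 + 3y4 ≥ 7
  y1 + 4y2 + 4y3 + 2y4 ≥ 12
  y1, y2, y3, y4 ≥ 0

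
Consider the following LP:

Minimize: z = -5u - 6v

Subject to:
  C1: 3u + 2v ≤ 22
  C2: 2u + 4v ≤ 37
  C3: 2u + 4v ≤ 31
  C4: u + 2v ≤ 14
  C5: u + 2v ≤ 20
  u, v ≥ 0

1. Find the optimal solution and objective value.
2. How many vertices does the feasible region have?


1. u = 4, v = 5, z = -50
2. 4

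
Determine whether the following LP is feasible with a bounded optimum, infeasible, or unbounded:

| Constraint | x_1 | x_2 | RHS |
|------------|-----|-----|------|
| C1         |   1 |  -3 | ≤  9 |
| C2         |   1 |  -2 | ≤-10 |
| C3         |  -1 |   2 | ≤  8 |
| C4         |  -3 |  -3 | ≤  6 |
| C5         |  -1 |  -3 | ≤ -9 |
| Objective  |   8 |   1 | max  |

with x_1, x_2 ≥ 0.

Infeasible (no feasible solution exists)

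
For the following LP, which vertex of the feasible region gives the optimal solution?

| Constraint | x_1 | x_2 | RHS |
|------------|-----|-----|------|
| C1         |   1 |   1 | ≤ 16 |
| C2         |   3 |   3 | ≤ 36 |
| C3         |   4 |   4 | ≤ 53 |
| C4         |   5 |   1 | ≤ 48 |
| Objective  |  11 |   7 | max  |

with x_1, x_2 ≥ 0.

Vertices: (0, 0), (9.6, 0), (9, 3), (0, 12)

Evaluate the objective at each vertex of the feasible region:
  z(0, 0) = 0
  z(9.6, 0) = 105.6
  z(9, 3) = 120  ←
  z(0, 12) = 84
The maximum is at x_1 = 9, x_2 = 3.

(9, 3)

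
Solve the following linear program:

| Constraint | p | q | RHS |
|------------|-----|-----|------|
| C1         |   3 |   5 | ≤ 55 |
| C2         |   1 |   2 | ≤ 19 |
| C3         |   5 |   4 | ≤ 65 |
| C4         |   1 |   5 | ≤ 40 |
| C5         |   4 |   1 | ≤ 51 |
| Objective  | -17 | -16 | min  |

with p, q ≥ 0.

Evaluate the objective at each vertex of the feasible region:
  z(0, 0) = 0
  z(12.75, 0) = -216.8
  z(12.64, 0.4545) = -222.1
  z(9, 5) = -233  ←
  z(5, 7) = -197
  z(0, 8) = -128
The minimum is at p = 9, q = 5.

p = 9, q = 5, z = -233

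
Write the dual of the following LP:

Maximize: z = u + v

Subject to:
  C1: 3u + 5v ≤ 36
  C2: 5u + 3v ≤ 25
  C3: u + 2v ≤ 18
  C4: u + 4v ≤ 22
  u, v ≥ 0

Primal max cᵀx s.t. Ax ≤ b, x ≥ 0  →  Dual min bᵀy s.t. Aᵀy ≥ c, y ≥ 0.

Minimize: z = 36y1 + 25y2 + 18y3 + 22y4

Subject to:
  3y1 + 5y2 + y3 + y4 ≥ 1
  5y1 + 3y2 + 2y3 + 4y4 ≥ 1
  y1, y2, y3, y4 ≥ 0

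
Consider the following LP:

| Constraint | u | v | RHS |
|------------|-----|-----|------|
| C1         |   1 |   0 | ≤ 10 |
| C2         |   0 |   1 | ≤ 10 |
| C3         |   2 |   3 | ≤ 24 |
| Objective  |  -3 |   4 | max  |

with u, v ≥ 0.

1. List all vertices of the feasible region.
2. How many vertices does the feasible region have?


1. (0, 0), (10, 0), (10, 1.333), (0, 8)
2. 4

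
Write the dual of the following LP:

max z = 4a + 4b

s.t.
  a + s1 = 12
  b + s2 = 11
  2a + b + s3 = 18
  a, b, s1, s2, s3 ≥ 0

Primal max cᵀx s.t. Ax ≤ b, x ≥ 0  →  Dual min bᵀy s.t. Aᵀy ≥ c, y ≥ 0.

Minimize: z = 12y1 + 11y2 + 18y3

Subject to:
  y1 + 2y3 ≥ 4
  y2 + y3 ≥ 4
  y1, y2, y3 ≥ 0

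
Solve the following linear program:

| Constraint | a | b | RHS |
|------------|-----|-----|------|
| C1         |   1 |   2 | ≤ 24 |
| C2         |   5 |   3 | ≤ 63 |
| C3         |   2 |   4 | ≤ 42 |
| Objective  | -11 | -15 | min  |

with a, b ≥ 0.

Evaluate the objective at each vertex of the feasible region:
  z(0, 0) = 0
  z(12.6, 0) = -138.6
  z(9, 6) = -189  ←
  z(0, 10.5) = -157.5
The minimum is at a = 9, b = 6.

a = 9, b = 6, z = -189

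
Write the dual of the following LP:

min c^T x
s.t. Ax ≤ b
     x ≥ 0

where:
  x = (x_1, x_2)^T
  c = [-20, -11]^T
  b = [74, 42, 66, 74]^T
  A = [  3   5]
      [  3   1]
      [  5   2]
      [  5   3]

Primal min cᵀx s.t. Ax ≤ b, x ≥ 0  →  Dual max −bᵀy s.t. Aᵀy ≥ −c, y ≥ 0.

Maximize: z = -74y1 - 42y2 - 66y3 - 74y4

Subject to:
  3y1 + 3y2 + 5y3 + 5y4 ≥ 20
  5y1 + y2 + 2y3 + 3y4 ≥ 11
  y1, y2, y3, y4 ≥ 0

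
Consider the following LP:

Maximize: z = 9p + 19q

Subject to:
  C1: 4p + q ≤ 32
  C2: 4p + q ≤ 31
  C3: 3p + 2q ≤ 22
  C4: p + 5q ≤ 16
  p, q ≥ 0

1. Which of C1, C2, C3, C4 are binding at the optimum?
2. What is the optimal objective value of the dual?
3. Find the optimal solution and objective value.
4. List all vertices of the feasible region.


1. C3, C4
2. 92
3. p = 6, q = 2, z = 92
4. (0, 0), (7.333, 0), (6, 2), (0, 3.2)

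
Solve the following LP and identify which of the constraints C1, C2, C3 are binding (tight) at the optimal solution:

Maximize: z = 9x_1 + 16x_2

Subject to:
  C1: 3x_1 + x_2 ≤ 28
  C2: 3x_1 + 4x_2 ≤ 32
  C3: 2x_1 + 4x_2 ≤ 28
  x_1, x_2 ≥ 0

At x_1 = 4, x_2 = 5, compute slack b - a·x for each constraint:
  C1: 28 − 17 = 11  (slack)
  C2: 32 − 32 = 0  (binding)
  C3: 28 − 28 = 0  (binding)

Optimal: x_1 = 4, x_2 = 5
Binding: C2, C3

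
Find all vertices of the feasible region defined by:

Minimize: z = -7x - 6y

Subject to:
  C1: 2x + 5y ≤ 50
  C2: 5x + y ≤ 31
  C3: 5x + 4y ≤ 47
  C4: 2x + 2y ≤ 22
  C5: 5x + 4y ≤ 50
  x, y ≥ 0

(0, 0), (6.2, 0), (5.133, 5.333), (3, 8), (1.667, 9.333), (0, 10)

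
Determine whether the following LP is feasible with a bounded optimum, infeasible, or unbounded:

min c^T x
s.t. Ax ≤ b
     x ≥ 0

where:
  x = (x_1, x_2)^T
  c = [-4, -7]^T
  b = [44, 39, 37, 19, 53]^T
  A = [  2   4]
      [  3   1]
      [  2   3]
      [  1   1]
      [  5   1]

Feasible with a bounded optimal solution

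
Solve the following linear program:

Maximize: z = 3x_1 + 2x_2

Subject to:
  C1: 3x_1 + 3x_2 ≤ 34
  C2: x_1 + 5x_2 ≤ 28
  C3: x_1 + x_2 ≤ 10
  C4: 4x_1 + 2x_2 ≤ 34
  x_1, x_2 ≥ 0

Evaluate the objective at each vertex of the feasible region:
  z(0, 0) = 0
  z(8.5, 0) = 25.5
  z(7, 3) = 27  ←
  z(5.5, 4.5) = 25.5
  z(0, 5.6) = 11.2
The maximum is at x_1 = 7, x_2 = 3.

x_1 = 7, x_2 = 3, z = 27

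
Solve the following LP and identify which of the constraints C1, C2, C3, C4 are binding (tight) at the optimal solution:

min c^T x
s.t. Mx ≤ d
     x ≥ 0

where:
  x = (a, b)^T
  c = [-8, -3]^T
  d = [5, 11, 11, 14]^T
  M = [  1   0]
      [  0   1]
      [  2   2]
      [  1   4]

At a = 5, b = 0.5, compute slack b - a·x for each constraint:
  C1: 5 − 5 = 0  (binding)
  C2: 11 − 0.5 = 10.5  (slack)
  C3: 11 − 11 = 0  (binding)
  C4: 14 − 7 = 7  (slack)

Optimal: a = 5, b = 0.5
Binding: C1, C3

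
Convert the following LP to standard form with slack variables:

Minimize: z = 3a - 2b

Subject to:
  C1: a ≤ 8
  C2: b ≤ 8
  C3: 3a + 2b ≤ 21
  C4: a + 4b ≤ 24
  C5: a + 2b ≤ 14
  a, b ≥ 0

min z = 3a - 2b

s.t.
  a + s1 = 8
  b + s2 = 8
  3a + 2b + s3 = 21
  a + 4b + s4 = 24
  a + 2b + s5 = 14
  a, b, s1, s2, s3, s4, s5 ≥ 0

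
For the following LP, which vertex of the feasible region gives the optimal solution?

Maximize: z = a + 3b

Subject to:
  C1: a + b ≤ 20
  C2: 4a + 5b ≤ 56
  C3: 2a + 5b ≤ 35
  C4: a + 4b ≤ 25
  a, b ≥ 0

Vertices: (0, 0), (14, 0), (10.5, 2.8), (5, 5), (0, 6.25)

Evaluate the objective at each vertex of the feasible region:
  z(0, 0) = 0
  z(14, 0) = 14
  z(10.5, 2.8) = 18.9
  z(5, 5) = 20  ←
  z(0, 6.25) = 18.75
The maximum is at a = 5, b = 5.

(5, 5)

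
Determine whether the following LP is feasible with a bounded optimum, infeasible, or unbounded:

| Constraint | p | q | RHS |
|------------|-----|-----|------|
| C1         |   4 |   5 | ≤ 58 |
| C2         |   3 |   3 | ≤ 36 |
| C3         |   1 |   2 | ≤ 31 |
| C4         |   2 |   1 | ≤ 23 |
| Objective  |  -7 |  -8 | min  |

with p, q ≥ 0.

Feasible with a bounded optimal solution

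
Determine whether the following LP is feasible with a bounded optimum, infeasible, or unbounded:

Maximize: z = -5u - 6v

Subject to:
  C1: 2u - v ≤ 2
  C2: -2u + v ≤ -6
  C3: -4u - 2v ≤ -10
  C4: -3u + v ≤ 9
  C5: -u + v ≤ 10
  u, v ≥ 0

Infeasible (no feasible solution exists)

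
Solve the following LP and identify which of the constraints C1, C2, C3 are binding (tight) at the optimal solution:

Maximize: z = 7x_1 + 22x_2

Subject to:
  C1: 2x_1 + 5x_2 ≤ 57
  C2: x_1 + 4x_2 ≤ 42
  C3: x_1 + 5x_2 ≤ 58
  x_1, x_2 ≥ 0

At x_1 = 6, x_2 = 9, compute slack b - a·x for each constraint:
  C1: 57 − 57 = 0  (binding)
  C2: 42 − 42 = 0  (binding)
  C3: 58 − 51 = 7  (slack)

Optimal: x_1 = 6, x_2 = 9
Binding: C1, C2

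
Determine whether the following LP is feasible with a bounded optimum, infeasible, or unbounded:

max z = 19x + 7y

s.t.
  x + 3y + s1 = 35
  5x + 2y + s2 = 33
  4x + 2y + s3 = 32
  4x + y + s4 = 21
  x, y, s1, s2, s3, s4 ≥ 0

Feasible with a bounded optimal solution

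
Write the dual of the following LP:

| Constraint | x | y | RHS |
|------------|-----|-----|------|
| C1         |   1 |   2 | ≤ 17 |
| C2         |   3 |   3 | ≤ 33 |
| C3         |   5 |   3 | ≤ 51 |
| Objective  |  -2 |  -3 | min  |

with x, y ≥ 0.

Primal min cᵀx s.t. Ax ≤ b, x ≥ 0  →  Dual max −bᵀy s.t. Aᵀy ≥ −c, y ≥ 0.

Maximize: z = -17y1 - 33y2 - 51y3

Subject to:
  y1 + 3y2 + 5y3 ≥ 2
  2y1 + 3y2 + 3y3 ≥ 3
  y1, y2, y3 ≥ 0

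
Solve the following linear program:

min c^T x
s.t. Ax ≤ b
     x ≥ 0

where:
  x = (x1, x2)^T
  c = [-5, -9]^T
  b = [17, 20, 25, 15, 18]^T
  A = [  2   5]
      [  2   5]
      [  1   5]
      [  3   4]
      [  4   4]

Evaluate the objective at each vertex of the feasible region:
  z(0, 0) = 0
  z(4.5, 0) = -22.5
  z(3, 1.5) = -28.5
  z(1, 3) = -32  ←
  z(0, 3.4) = -30.6
The minimum is at x1 = 1, x2 = 3.

x1 = 1, x2 = 3, z = -32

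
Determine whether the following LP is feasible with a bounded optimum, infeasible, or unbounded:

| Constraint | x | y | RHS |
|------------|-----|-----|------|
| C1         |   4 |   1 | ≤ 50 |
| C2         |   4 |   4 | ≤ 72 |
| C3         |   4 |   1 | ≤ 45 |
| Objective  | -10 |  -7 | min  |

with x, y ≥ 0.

Feasible with a bounded optimal solution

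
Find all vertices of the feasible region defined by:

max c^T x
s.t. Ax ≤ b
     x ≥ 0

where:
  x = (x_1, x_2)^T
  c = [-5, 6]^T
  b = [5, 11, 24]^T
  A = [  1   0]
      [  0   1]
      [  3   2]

(0, 0), (5, 0), (5, 4.5), (0.6667, 11), (0, 11)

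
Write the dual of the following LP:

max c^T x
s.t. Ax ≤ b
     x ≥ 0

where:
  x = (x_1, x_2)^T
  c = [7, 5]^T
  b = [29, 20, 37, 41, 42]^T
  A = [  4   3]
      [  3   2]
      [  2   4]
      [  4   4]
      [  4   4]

Primal max cᵀx s.t. Ax ≤ b, x ≥ 0  →  Dual min bᵀy s.t. Aᵀy ≥ c, y ≥ 0.

Minimize: z = 29y1 + 20y2 + 37y3 + 41y4 + 42y5

Subject to:
  4y1 + 3y2 + 2y3 + 4y4 + 4y5 ≥ 7
  3y1 + 2y2 + 4y3 + 4y4 + 4y5 ≥ 5
  y1, y2, y3, y4, y5 ≥ 0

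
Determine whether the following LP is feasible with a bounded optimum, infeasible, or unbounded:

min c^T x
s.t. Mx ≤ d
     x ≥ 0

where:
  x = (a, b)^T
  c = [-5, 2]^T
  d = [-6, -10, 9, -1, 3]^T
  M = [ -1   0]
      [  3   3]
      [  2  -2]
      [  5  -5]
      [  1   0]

Infeasible (no feasible solution exists)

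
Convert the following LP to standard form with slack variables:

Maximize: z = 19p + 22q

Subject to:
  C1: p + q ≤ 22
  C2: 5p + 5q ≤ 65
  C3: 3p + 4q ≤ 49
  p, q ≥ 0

max z = 19p + 22q

s.t.
  p + q + s1 = 22
  5p + 5q + s2 = 65
  3p + 4q + s3 = 49
  p, q, s1, s2, s3 ≥ 0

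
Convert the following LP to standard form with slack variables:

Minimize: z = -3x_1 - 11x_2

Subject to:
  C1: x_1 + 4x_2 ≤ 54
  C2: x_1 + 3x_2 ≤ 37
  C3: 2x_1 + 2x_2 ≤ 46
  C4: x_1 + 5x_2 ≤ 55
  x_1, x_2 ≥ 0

min z = -3x_1 - 11x_2

s.t.
  x_1 + 4x_2 + s1 = 54
  x_1 + 3x_2 + s2 = 37
  2x_1 + 2x_2 + s3 = 46
  x_1 + 5x_2 + s4 = 55
  x_1, x_2, s1, s2, s3, s4 ≥ 0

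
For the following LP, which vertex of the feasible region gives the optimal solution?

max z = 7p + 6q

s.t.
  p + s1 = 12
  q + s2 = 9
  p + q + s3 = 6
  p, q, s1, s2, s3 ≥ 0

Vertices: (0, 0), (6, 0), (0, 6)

Evaluate the objective at each vertex of the feasible region:
  z(0, 0) = 0
  z(6, 0) = 42  ←
  z(0, 6) = 36
The maximum is at p = 6, q = 0.

(6, 0)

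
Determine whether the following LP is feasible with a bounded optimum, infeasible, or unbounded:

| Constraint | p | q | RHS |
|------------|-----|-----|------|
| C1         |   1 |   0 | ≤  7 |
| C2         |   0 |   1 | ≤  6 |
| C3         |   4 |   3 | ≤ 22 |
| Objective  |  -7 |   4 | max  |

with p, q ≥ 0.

Feasible with a bounded optimal solution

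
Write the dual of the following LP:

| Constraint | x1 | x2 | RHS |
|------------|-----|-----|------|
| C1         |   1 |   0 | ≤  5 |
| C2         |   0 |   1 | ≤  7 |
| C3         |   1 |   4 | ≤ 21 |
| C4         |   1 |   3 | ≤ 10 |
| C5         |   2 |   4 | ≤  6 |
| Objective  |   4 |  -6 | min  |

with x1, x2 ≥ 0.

Primal min cᵀx s.t. Ax ≤ b, x ≥ 0  →  Dual max −bᵀy s.t. Aᵀy ≥ −c, y ≥ 0.

Maximize: z = -5y1 - 7y2 - 21y3 - 10y4 - 6y5

Subject to:
  y1 + y3 + y4 + 2y5 ≥ -4
  y2 + 4y3 + 3y4 + 4y5 ≥ 6
  y1, y2, y3, y4, y5 ≥ 0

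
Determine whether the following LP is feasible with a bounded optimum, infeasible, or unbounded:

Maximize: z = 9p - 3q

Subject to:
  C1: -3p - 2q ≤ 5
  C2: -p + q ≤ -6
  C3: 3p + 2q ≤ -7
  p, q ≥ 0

Infeasible (no feasible solution exists)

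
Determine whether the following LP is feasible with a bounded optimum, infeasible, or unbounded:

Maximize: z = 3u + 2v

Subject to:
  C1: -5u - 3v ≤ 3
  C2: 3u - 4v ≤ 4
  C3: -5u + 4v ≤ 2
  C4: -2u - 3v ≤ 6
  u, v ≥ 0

Unbounded (objective can increase without bound)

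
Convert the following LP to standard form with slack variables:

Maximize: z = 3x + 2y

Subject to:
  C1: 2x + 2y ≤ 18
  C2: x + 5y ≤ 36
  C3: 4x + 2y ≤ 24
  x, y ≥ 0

max z = 3x + 2y

s.t.
  2x + 2y + s1 = 18
  x + 5y + s2 = 36
  4x + 2y + s3 = 24
  x, y, s1, s2, s3 ≥ 0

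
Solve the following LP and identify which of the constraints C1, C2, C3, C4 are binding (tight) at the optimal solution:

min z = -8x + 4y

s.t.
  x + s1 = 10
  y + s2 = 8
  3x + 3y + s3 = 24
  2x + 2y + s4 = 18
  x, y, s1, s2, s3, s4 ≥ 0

At x = 8, y = 0, compute slack b - a·x for each constraint:
  C1: 10 − 8 = 2  (slack)
  C2: 8 − 0 = 8  (slack)
  C3: 24 − 24 = 0  (binding)
  C4: 18 − 16 = 2  (slack)

Optimal: x = 8, y = 0
Binding: C3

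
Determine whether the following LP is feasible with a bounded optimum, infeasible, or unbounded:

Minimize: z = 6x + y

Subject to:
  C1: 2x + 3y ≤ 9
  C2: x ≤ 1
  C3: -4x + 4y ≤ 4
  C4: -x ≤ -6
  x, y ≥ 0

Infeasible (no feasible solution exists)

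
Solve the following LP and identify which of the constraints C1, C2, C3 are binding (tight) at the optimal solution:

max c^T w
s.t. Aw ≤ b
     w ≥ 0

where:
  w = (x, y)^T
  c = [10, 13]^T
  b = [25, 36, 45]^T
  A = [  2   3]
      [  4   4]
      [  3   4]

At x = 2, y = 7, compute slack b - a·x for each constraint:
  C1: 25 − 25 = 0  (binding)
  C2: 36 − 36 = 0  (binding)
  C3: 45 − 34 = 11  (slack)

Optimal: x = 2, y = 7
Binding: C1, C2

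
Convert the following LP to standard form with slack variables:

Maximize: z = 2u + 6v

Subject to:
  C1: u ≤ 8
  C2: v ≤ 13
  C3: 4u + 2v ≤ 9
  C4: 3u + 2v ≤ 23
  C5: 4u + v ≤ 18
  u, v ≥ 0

max z = 2u + 6v

s.t.
  u + s1 = 8
  v + s2 = 13
  4u + 2v + s3 = 9
  3u + 2v + s4 = 23
  4u + v + s5 = 18
  u, v, s1, s2, s3, s4, s5 ≥ 0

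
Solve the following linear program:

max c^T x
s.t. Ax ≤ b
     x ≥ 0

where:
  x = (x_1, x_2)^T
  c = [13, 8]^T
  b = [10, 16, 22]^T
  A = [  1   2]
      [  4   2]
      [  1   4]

Evaluate the objective at each vertex of the feasible region:
  z(0, 0) = 0
  z(4, 0) = 52
  z(2, 4) = 58  ←
  z(0, 5) = 40
The maximum is at x_1 = 2, x_2 = 4.

x_1 = 2, x_2 = 4, z = 58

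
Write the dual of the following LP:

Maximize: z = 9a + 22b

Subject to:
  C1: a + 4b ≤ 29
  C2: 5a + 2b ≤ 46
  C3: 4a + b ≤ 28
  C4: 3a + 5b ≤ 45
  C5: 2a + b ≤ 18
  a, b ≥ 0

Primal max cᵀx s.t. Ax ≤ b, x ≥ 0  →  Dual min bᵀy s.t. Aᵀy ≥ c, y ≥ 0.

Minimize: z = 29y1 + 46y2 + 28y3 + 45y4 + 18y5

Subject to:
  y1 + 5y2 + 4y3 + 3y4 + 2y5 ≥ 9
  4y1 + 2y2 + y3 + 5y4 + y5 ≥ 22
  y1, y2, y3, y4, y5 ≥ 0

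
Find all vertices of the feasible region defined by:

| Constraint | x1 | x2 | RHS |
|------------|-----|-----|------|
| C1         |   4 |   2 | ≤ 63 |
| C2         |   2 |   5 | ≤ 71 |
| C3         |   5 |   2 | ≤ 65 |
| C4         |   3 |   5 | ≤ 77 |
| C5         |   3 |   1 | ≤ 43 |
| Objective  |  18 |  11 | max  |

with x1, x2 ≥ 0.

(0, 0), (13, 0), (9, 10), (6, 11.8), (0, 14.2)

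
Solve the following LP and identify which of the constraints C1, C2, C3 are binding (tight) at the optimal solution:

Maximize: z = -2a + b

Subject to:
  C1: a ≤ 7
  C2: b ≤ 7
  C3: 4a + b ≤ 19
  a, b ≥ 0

At a = 0, b = 7, compute slack b - a·x for each constraint:
  C1: 7 − 0 = 7  (slack)
  C2: 7 − 7 = 0  (binding)
  C3: 19 − 7 = 12  (slack)

Optimal: a = 0, b = 7
Binding: C2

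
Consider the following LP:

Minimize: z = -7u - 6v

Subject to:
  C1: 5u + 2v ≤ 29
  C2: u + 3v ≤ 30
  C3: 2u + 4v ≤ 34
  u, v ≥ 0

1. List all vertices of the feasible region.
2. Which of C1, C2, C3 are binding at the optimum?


1. (0, 0), (5.8, 0), (3, 7), (0, 8.5)
2. C1, C3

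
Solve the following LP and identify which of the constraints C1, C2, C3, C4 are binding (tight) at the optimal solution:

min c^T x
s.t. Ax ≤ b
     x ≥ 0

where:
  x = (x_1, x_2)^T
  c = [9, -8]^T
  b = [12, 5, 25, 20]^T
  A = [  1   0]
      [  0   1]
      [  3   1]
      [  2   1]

At x_1 = 0, x_2 = 5, compute slack b - a·x for each constraint:
  C1: 12 − 0 = 12  (slack)
  C2: 5 − 5 = 0  (binding)
  C3: 25 − 5 = 20  (slack)
  C4: 20 − 5 = 15  (slack)

Optimal: x_1 = 0, x_2 = 5
Binding: C2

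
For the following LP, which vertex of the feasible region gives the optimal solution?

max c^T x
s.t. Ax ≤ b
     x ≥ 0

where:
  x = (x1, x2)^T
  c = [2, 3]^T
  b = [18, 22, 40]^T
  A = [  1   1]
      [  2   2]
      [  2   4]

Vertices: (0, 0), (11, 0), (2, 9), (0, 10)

Evaluate the objective at each vertex of the feasible region:
  z(0, 0) = 0
  z(11, 0) = 22
  z(2, 9) = 31  ←
  z(0, 10) = 30
The maximum is at x1 = 2, x2 = 9.

(2, 9)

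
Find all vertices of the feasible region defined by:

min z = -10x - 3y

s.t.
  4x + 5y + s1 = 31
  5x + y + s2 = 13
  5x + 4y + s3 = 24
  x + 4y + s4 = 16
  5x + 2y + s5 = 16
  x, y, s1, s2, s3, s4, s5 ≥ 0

(0, 0), (2.6, 0), (2, 3), (1.778, 3.556), (0, 4)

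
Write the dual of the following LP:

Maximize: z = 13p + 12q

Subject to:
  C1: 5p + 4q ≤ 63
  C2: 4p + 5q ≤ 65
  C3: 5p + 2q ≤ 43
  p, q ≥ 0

Primal max cᵀx s.t. Ax ≤ b, x ≥ 0  →  Dual min bᵀy s.t. Aᵀy ≥ c, y ≥ 0.

Minimize: z = 63y1 + 65y2 + 43y3

Subject to:
  5y1 + 4y2 + 5y3 ≥ 13
  4y1 + 5y2 + 2y3 ≥ 12
  y1, y2, y3 ≥ 0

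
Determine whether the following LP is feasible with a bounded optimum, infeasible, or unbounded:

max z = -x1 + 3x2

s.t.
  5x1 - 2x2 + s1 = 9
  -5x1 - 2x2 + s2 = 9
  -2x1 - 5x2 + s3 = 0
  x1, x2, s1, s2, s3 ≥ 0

Unbounded (objective can increase without bound)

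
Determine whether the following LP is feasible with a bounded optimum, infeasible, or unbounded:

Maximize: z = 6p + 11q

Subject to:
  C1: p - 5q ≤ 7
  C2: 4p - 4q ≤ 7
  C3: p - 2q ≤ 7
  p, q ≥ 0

Unbounded (objective can increase without bound)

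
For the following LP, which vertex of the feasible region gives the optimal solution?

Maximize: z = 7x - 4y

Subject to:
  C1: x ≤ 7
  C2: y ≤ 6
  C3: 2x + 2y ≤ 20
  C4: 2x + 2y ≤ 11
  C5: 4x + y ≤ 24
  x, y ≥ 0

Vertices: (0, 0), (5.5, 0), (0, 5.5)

Evaluate the objective at each vertex of the feasible region:
  z(0, 0) = 0
  z(5.5, 0) = 38.5  ←
  z(0, 5.5) = -22
The maximum is at x = 5.5, y = 0.

(5.5, 0)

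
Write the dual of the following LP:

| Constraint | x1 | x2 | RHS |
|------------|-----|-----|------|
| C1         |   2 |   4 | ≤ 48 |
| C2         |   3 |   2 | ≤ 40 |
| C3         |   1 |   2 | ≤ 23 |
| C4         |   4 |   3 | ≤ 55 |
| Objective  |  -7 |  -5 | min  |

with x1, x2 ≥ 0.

Primal min cᵀx s.t. Ax ≤ b, x ≥ 0  →  Dual max −bᵀy s.t. Aᵀy ≥ −c, y ≥ 0.

Maximize: z = -48y1 - 40y2 - 23y3 - 55y4

Subject to:
  2y1 + 3y2 + y3 + 4y4 ≥ 7
  4y1 + 2y2 + 2y3 + 3y4 ≥ 5
  y1, y2, y3, y4 ≥ 0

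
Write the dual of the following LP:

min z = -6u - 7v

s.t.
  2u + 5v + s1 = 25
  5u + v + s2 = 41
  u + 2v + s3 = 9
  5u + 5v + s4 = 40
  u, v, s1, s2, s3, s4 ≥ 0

Primal min cᵀx s.t. Ax ≤ b, x ≥ 0  →  Dual max −bᵀy s.t. Aᵀy ≥ −c, y ≥ 0.

Maximize: z = -25y1 - 41y2 - 9y3 - 40y4

Subject to:
  2y1 + 5y2 + y3 + 5y4 ≥ 6
  5y1 + y2 + 2y3 + 5y4 ≥ 7
  y1, y2, y3, y4 ≥ 0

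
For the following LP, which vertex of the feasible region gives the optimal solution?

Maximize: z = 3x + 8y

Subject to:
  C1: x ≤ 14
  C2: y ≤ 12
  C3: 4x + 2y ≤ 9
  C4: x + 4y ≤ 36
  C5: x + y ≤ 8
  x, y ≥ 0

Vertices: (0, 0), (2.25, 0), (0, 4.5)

Evaluate the objective at each vertex of the feasible region:
  z(0, 0) = 0
  z(2.25, 0) = 6.75
  z(0, 4.5) = 36  ←
The maximum is at x = 0, y = 4.5.

(0, 4.5)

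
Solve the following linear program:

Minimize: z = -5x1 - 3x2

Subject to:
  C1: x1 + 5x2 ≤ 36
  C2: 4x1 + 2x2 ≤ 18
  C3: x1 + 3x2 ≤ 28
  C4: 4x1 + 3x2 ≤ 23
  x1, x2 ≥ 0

Evaluate the objective at each vertex of the feasible region:
  z(0, 0) = 0
  z(4.5, 0) = -22.5
  z(2, 5) = -25  ←
  z(0.4118, 7.118) = -23.41
  z(0, 7.2) = -21.6
The minimum is at x1 = 2, x2 = 5.

x1 = 2, x2 = 5, z = -25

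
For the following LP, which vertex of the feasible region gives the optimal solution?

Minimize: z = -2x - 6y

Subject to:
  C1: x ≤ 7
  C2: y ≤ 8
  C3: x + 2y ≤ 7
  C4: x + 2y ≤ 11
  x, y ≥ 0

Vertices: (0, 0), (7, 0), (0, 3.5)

Evaluate the objective at each vertex of the feasible region:
  z(0, 0) = 0
  z(7, 0) = -14
  z(0, 3.5) = -21  ←
The minimum is at x = 0, y = 3.5.

(0, 3.5)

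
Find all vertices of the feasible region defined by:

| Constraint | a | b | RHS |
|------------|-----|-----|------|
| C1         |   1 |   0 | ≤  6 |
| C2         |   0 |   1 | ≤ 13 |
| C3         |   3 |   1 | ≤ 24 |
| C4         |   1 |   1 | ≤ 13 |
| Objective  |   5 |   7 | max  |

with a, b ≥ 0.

(0, 0), (6, 0), (6, 6), (5.5, 7.5), (0, 13)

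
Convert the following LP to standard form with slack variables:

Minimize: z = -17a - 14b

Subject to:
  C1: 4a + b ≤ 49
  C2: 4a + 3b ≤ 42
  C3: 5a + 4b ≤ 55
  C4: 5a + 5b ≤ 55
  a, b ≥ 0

min z = -17a - 14b

s.t.
  4a + b + s1 = 49
  4a + 3b + s2 = 42
  5a + 4b + s3 = 55
  5a + 5b + s4 = 55
  a, b, s1, s2, s3, s4 ≥ 0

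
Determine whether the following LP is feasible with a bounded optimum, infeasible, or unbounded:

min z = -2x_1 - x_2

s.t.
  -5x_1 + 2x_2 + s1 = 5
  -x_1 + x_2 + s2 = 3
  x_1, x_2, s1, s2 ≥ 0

Unbounded (objective can decrease without bound)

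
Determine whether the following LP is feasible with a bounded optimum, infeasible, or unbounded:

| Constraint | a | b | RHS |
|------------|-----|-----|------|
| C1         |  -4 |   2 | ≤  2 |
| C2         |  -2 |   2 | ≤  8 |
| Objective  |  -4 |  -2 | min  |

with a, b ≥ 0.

Unbounded (objective can decrease without bound)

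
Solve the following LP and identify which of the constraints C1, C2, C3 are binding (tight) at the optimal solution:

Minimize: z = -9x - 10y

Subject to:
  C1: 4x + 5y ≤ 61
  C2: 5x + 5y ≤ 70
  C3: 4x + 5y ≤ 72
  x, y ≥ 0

At x = 9, y = 5, compute slack b - a·x for each constraint:
  C1: 61 − 61 = 0  (binding)
  C2: 70 − 70 = 0  (binding)
  C3: 72 − 61 = 11  (slack)

Optimal: x = 9, y = 5
Binding: C1, C2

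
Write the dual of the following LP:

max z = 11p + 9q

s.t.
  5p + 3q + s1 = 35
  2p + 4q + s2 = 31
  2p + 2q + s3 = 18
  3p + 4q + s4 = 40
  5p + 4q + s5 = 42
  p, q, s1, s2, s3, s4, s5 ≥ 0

Primal max cᵀx s.t. Ax ≤ b, x ≥ 0  →  Dual min bᵀy s.t. Aᵀy ≥ c, y ≥ 0.

Minimize: z = 35y1 + 31y2 + 18y3 + 40y4 + 42y5

Subject to:
  5y1 + 2y2 + 2y3 + 3y4 + 5y5 ≥ 11
  3y1 + 4y2 + 2y3 + 4y4 + 4y5 ≥ 9
  y1, y2, y3, y4, y5 ≥ 0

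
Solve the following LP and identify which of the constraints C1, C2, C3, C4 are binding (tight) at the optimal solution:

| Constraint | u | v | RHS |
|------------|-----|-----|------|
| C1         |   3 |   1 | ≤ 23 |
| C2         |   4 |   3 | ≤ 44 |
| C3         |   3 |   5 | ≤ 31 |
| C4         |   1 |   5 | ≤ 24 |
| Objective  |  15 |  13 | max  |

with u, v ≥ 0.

At u = 7, v = 2, compute slack b - a·x for each constraint:
  C1: 23 − 23 = 0  (binding)
  C2: 44 − 34 = 10  (slack)
  C3: 31 − 31 = 0  (binding)
  C4: 24 − 17 = 7  (slack)

Optimal: u = 7, v = 2
Binding: C1, C3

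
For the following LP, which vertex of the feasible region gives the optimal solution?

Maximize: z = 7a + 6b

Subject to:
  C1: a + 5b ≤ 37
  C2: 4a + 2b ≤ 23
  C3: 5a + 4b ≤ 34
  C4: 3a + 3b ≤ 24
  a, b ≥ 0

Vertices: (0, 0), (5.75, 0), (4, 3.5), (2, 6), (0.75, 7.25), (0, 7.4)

Evaluate the objective at each vertex of the feasible region:
  z(0, 0) = 0
  z(5.75, 0) = 40.25
  z(4, 3.5) = 49
  z(2, 6) = 50  ←
  z(0.75, 7.25) = 48.75
  z(0, 7.4) = 44.4
The maximum is at a = 2, b = 6.

(2, 6)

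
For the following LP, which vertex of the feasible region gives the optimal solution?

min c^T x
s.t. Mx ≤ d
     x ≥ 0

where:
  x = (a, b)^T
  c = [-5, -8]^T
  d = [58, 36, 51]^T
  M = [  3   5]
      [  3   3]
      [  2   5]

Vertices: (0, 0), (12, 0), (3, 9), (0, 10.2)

Evaluate the objective at each vertex of the feasible region:
  z(0, 0) = 0
  z(12, 0) = -60
  z(3, 9) = -87  ←
  z(0, 10.2) = -81.6
The minimum is at a = 3, b = 9.

(3, 9)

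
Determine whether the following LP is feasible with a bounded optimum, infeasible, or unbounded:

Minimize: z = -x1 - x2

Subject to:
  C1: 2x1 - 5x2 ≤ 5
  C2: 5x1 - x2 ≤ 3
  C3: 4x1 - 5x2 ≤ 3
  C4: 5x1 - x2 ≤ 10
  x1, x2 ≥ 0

Unbounded (objective can decrease without bound)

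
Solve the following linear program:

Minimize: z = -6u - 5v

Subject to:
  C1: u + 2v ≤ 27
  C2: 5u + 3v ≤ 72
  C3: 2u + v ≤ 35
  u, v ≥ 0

Evaluate the objective at each vertex of the feasible region:
  z(0, 0) = 0
  z(14.4, 0) = -86.4
  z(9, 9) = -99  ←
  z(0, 13.5) = -67.5
The minimum is at u = 9, v = 9.

u = 9, v = 9, z = -99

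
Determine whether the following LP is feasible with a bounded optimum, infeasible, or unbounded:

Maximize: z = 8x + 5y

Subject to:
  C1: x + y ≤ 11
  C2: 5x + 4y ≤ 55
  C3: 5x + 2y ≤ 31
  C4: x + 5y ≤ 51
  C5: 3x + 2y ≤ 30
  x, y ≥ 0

Feasible with a bounded optimal solution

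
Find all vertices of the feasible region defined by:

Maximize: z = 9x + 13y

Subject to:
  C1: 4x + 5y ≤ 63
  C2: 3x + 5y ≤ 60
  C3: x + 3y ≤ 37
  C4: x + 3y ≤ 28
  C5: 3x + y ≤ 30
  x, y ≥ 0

(0, 0), (10, 0), (7.909, 6.273), (7, 7), (0, 9.333)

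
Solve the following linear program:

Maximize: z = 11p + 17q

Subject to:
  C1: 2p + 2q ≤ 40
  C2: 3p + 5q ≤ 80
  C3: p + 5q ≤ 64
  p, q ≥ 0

Evaluate the objective at each vertex of the feasible region:
  z(0, 0) = 0
  z(20, 0) = 220
  z(10, 10) = 280  ←
  z(8, 11.2) = 278.4
  z(0, 12.8) = 217.6
The maximum is at p = 10, q = 10.

p = 10, q = 10, z = 280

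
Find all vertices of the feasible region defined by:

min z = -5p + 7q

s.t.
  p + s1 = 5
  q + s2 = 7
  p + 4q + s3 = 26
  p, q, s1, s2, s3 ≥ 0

(0, 0), (5, 0), (5, 5.25), (0, 6.5)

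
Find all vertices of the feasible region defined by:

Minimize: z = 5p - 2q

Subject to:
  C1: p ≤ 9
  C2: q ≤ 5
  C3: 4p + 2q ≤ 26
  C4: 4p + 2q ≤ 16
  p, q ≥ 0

(0, 0), (4, 0), (1.5, 5), (0, 5)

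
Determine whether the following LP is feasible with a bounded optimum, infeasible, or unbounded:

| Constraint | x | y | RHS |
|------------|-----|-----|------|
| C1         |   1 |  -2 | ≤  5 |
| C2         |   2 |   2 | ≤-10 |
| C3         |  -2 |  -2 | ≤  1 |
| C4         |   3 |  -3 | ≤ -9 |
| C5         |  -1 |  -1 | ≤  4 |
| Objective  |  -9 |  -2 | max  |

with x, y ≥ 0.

Infeasible (no feasible solution exists)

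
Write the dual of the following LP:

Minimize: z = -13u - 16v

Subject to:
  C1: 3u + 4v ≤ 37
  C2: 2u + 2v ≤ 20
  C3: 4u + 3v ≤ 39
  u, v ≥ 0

Primal min cᵀx s.t. Ax ≤ b, x ≥ 0  →  Dual max −bᵀy s.t. Aᵀy ≥ −c, y ≥ 0.

Maximize: z = -37y1 - 20y2 - 39y3

Subject to:
  3y1 + 2y2 + 4y3 ≥ 13
  4y1 + 2y2 + 3y3 ≥ 16
  y1, y2, y3 ≥ 0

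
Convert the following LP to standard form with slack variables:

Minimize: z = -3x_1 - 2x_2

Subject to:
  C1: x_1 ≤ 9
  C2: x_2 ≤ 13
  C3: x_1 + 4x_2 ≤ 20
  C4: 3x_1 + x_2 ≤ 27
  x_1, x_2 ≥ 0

min z = -3x_1 - 2x_2

s.t.
  x_1 + s1 = 9
  x_2 + s2 = 13
  x_1 + 4x_2 + s3 = 20
  3x_1 + x_2 + s4 = 27
  x_1, x_2, s1, s2, s3, s4 ≥ 0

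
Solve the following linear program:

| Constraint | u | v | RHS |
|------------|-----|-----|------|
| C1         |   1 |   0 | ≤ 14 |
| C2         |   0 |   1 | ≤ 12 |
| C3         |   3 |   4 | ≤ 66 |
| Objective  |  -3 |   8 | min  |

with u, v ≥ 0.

Evaluate the objective at each vertex of the feasible region:
  z(0, 0) = 0
  z(14, 0) = -42  ←
  z(14, 6) = 6
  z(6, 12) = 78
  z(0, 12) = 96
The minimum is at u = 14, v = 0.

u = 14, v = 0, z = -42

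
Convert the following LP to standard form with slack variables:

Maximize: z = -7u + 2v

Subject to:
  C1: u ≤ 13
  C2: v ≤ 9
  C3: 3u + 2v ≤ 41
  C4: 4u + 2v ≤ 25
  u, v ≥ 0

max z = -7u + 2v

s.t.
  u + s1 = 13
  v + s2 = 9
  3u + 2v + s3 = 41
  4u + 2v + s4 = 25
  u, v, s1, s2, s3, s4 ≥ 0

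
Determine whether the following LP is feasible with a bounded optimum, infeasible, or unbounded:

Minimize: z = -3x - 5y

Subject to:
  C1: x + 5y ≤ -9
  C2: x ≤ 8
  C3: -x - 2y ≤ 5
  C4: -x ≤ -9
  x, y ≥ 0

Infeasible (no feasible solution exists)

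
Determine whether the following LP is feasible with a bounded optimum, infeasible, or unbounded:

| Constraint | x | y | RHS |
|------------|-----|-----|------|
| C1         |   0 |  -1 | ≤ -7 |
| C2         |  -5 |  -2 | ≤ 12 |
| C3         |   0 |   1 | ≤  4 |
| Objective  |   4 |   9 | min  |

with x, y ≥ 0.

Infeasible (no feasible solution exists)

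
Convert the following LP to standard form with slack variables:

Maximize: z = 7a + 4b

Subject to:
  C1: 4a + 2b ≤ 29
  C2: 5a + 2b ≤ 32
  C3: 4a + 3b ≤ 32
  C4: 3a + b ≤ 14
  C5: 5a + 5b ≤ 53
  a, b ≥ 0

max z = 7a + 4b

s.t.
  4a + 2b + s1 = 29
  5a + 2b + s2 = 32
  4a + 3b + s3 = 32
  3a + b + s4 = 14
  5a + 5b + s5 = 53
  a, b, s1, s2, s3, s4, s5 ≥ 0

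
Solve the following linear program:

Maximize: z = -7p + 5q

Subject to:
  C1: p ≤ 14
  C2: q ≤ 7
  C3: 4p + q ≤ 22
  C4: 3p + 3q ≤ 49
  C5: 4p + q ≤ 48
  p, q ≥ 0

Evaluate the objective at each vertex of the feasible region:
  z(0, 0) = 0
  z(5.5, 0) = -38.5
  z(3.75, 7) = 8.75
  z(0, 7) = 35  ←
The maximum is at p = 0, q = 7.

p = 0, q = 7, z = 35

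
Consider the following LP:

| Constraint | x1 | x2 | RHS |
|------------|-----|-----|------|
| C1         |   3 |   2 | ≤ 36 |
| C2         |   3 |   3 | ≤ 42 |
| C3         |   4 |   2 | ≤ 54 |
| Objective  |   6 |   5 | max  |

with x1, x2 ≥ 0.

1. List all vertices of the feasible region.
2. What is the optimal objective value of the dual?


1. (0, 0), (12, 0), (8, 6), (0, 14)
2. 78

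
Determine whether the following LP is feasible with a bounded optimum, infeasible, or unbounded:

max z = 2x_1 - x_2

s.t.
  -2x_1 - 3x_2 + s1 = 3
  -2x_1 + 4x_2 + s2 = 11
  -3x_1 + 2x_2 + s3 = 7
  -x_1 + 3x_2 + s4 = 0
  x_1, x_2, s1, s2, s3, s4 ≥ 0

Unbounded (objective can increase without bound)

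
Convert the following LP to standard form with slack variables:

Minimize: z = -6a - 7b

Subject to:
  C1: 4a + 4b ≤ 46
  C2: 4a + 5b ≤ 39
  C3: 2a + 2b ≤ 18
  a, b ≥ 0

min z = -6a - 7b

s.t.
  4a + 4b + s1 = 46
  4a + 5b + s2 = 39
  2a + 2b + s3 = 18
  a, b, s1, s2, s3 ≥ 0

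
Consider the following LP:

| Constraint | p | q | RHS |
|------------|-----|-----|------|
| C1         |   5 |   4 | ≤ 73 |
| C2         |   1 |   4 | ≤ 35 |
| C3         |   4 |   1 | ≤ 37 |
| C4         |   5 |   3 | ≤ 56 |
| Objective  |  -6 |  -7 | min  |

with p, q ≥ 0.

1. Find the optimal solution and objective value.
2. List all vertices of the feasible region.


1. p = 7, q = 7, z = -91
2. (0, 0), (9.25, 0), (7.857, 5.571), (7, 7), (0, 8.75)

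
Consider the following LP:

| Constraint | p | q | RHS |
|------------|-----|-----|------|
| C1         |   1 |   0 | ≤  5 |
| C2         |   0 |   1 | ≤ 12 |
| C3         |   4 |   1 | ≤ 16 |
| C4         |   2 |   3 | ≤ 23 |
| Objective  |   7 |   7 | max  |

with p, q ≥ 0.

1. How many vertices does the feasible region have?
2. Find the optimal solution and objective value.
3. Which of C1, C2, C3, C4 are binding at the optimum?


1. 4
2. p = 2.5, q = 6, z = 59.5
3. C3, C4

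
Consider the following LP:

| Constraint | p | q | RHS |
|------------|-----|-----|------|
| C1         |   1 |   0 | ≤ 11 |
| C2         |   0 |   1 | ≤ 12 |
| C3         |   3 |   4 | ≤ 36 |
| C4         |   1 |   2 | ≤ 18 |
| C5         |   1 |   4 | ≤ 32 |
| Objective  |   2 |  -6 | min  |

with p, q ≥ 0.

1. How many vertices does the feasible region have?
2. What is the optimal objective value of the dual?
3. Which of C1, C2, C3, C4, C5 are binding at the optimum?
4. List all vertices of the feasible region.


1. 5
2. -48
3. C5
4. (0, 0), (11, 0), (11, 0.75), (2, 7.5), (0, 8)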